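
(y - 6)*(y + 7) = y^2 + y - 42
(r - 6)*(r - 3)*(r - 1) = r^3 - 10*r^2 + 27*r - 18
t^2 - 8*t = t*(t - 8)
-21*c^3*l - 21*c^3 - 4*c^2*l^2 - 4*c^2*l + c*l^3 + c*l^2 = (-7*c + l)*(3*c + l)*(c*l + c)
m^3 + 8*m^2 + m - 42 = (m - 2)*(m + 3)*(m + 7)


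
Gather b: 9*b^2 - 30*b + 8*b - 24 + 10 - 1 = 9*b^2 - 22*b - 15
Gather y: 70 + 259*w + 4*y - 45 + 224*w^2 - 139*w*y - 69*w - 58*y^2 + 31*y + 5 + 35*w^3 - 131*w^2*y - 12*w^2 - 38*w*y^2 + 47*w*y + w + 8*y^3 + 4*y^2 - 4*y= 35*w^3 + 212*w^2 + 191*w + 8*y^3 + y^2*(-38*w - 54) + y*(-131*w^2 - 92*w + 31) + 30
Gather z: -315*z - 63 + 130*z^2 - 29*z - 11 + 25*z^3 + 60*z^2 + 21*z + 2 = 25*z^3 + 190*z^2 - 323*z - 72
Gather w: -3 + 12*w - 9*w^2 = -9*w^2 + 12*w - 3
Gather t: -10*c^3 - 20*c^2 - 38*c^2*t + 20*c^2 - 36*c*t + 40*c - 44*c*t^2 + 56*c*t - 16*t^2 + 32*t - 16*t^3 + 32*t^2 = -10*c^3 + 40*c - 16*t^3 + t^2*(16 - 44*c) + t*(-38*c^2 + 20*c + 32)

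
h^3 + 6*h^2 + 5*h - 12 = (h - 1)*(h + 3)*(h + 4)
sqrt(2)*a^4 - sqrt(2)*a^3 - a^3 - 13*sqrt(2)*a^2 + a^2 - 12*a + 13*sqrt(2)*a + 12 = (a - 1)*(a - 3*sqrt(2))*(a + 2*sqrt(2))*(sqrt(2)*a + 1)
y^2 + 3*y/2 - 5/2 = (y - 1)*(y + 5/2)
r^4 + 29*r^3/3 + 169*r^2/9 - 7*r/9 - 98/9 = (r - 2/3)*(r + 1)*(r + 7/3)*(r + 7)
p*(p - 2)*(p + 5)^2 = p^4 + 8*p^3 + 5*p^2 - 50*p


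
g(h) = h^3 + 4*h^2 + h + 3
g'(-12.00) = 337.00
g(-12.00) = -1161.00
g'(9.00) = 316.00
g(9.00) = 1065.00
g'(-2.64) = 0.79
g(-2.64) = 9.84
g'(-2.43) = -0.73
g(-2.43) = 9.84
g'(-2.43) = -0.73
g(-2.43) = 9.84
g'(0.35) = 4.17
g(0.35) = 3.88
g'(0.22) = 2.91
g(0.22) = 3.42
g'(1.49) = 19.58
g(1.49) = 16.68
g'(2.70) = 44.47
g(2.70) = 54.54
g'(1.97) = 28.40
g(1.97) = 28.14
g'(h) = 3*h^2 + 8*h + 1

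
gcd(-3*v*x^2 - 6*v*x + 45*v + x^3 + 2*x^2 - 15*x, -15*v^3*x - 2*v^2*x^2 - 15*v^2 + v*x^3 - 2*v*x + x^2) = 1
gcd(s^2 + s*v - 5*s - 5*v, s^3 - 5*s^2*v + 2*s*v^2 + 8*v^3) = s + v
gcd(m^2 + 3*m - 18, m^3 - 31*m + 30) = m + 6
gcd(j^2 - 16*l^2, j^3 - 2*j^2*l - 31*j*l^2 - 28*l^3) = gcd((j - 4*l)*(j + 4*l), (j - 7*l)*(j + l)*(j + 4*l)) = j + 4*l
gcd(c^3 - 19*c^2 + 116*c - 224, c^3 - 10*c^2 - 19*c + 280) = c^2 - 15*c + 56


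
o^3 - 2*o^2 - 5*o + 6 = (o - 3)*(o - 1)*(o + 2)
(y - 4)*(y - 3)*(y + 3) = y^3 - 4*y^2 - 9*y + 36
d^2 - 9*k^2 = (d - 3*k)*(d + 3*k)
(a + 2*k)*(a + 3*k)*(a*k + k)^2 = a^4*k^2 + 5*a^3*k^3 + 2*a^3*k^2 + 6*a^2*k^4 + 10*a^2*k^3 + a^2*k^2 + 12*a*k^4 + 5*a*k^3 + 6*k^4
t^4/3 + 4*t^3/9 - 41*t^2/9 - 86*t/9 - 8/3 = (t/3 + 1)*(t - 4)*(t + 1/3)*(t + 2)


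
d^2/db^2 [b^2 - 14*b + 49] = 2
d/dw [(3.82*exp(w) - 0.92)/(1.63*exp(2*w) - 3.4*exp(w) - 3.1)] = (-6.2266*exp(2*w) + 2.9992*exp(w) - 14.97)*exp(w)/(2.6569*exp(4*w) - 11.084*exp(3*w) + 1.454*exp(2*w) + 21.08*exp(w) + 9.61)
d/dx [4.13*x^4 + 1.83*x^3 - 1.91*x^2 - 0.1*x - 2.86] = 16.52*x^3 + 5.49*x^2 - 3.82*x - 0.1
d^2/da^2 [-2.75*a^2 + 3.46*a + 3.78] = -5.50000000000000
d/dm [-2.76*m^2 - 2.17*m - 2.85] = -5.52*m - 2.17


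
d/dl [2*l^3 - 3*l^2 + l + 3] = 6*l^2 - 6*l + 1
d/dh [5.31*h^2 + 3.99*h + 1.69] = 10.62*h + 3.99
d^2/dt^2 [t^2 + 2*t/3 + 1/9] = 2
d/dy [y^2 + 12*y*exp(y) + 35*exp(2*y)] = 12*y*exp(y) + 2*y + 70*exp(2*y) + 12*exp(y)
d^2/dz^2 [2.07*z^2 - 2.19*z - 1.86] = 4.14000000000000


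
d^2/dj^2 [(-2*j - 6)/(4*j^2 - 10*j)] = 2*(-4*j^3 - 36*j^2 + 90*j - 75)/(j^3*(8*j^3 - 60*j^2 + 150*j - 125))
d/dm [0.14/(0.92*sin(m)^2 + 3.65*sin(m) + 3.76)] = -(0.2576*sin(m) + 0.511)*cos(m)/(0.92*sin(m)^2 + 3.65*sin(m) + 3.76)^2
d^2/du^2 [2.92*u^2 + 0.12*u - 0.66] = 5.84000000000000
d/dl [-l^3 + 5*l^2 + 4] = l*(10 - 3*l)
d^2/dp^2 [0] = 0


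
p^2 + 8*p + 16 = (p + 4)^2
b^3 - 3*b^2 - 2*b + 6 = (b - 3)*(b - sqrt(2))*(b + sqrt(2))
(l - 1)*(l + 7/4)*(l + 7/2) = l^3 + 17*l^2/4 + 7*l/8 - 49/8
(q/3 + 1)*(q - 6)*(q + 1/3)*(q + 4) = q^4/3 + 4*q^3/9 - 89*q^2/9 - 82*q/3 - 8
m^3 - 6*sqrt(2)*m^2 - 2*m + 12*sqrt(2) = (m - 6*sqrt(2))*(m - sqrt(2))*(m + sqrt(2))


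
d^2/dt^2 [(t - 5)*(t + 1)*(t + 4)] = 6*t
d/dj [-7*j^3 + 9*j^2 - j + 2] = -21*j^2 + 18*j - 1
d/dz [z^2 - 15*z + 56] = 2*z - 15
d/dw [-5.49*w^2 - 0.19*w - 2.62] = -10.98*w - 0.19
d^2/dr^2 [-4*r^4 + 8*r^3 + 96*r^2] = -48*r^2 + 48*r + 192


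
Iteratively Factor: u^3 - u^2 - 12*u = (u + 3)*(u^2 - 4*u) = u*(u + 3)*(u - 4)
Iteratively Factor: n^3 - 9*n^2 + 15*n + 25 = (n - 5)*(n^2 - 4*n - 5) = (n - 5)*(n + 1)*(n - 5)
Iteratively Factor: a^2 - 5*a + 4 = (a - 1)*(a - 4)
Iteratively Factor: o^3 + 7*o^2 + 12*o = (o)*(o^2 + 7*o + 12) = o*(o + 4)*(o + 3)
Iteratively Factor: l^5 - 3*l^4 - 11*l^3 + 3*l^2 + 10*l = (l)*(l^4 - 3*l^3 - 11*l^2 + 3*l + 10) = l*(l - 5)*(l^3 + 2*l^2 - l - 2) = l*(l - 5)*(l - 1)*(l^2 + 3*l + 2) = l*(l - 5)*(l - 1)*(l + 1)*(l + 2)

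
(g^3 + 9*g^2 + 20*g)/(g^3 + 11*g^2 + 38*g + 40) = g/(g + 2)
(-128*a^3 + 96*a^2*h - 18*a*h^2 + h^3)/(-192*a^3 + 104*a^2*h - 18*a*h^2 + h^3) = (16*a^2 - 10*a*h + h^2)/(24*a^2 - 10*a*h + h^2)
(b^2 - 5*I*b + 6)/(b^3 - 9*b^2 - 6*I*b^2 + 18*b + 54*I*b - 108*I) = (b + I)/(b^2 - 9*b + 18)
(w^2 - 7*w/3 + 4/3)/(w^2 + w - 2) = (w - 4/3)/(w + 2)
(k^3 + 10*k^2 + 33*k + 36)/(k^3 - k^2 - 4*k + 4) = (k^3 + 10*k^2 + 33*k + 36)/(k^3 - k^2 - 4*k + 4)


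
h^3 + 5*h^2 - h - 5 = (h - 1)*(h + 1)*(h + 5)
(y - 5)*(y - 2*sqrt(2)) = y^2 - 5*y - 2*sqrt(2)*y + 10*sqrt(2)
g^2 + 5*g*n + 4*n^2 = (g + n)*(g + 4*n)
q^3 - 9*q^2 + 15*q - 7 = (q - 7)*(q - 1)^2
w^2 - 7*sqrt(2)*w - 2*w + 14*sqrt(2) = (w - 2)*(w - 7*sqrt(2))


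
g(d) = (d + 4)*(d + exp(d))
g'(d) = d + (d + 4)*(exp(d) + 1) + exp(d)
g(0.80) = 14.52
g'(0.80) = 18.51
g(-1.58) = -3.33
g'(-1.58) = 1.54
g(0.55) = 10.39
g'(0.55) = 14.72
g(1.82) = 46.51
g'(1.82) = 49.73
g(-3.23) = -2.46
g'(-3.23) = -2.39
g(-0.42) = 0.85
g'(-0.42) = 6.17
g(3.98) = 458.83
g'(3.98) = 492.54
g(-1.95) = -3.71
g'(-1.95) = 0.53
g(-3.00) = -2.95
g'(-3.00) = -1.90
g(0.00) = 4.00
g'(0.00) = 9.00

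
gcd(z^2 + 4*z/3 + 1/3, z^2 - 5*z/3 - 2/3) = z + 1/3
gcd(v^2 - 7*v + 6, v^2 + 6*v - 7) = v - 1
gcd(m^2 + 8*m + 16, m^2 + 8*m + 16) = m^2 + 8*m + 16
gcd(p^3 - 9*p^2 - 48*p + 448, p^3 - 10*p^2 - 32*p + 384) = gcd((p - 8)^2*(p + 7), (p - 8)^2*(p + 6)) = p^2 - 16*p + 64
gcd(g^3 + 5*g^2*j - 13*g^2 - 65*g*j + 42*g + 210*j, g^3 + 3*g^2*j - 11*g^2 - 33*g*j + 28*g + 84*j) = g - 7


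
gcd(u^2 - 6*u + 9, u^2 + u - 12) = u - 3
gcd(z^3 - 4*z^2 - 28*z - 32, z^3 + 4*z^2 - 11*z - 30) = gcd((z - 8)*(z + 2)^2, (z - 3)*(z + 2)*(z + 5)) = z + 2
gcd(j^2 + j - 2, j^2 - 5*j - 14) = j + 2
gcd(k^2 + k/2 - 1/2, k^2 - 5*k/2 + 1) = k - 1/2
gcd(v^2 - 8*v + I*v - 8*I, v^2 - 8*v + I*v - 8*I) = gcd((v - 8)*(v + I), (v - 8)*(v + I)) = v^2 + v*(-8 + I) - 8*I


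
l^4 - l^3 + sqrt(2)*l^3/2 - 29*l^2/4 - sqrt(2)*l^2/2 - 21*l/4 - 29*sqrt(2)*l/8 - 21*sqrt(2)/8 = (l - 7/2)*(l + 1)*(l + 3/2)*(l + sqrt(2)/2)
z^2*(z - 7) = z^3 - 7*z^2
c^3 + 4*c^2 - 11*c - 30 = (c - 3)*(c + 2)*(c + 5)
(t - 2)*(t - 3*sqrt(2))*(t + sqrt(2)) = t^3 - 2*sqrt(2)*t^2 - 2*t^2 - 6*t + 4*sqrt(2)*t + 12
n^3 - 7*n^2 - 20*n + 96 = (n - 8)*(n - 3)*(n + 4)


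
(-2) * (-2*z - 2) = 4*z + 4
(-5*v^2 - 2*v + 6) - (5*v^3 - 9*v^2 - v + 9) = -5*v^3 + 4*v^2 - v - 3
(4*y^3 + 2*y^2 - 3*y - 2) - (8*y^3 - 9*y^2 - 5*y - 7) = -4*y^3 + 11*y^2 + 2*y + 5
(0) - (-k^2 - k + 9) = k^2 + k - 9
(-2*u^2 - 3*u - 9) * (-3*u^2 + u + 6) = 6*u^4 + 7*u^3 + 12*u^2 - 27*u - 54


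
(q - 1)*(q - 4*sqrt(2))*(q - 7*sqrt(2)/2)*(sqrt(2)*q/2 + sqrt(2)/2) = sqrt(2)*q^4/2 - 15*q^3/2 + 27*sqrt(2)*q^2/2 + 15*q/2 - 14*sqrt(2)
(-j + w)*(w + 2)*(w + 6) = -j*w^2 - 8*j*w - 12*j + w^3 + 8*w^2 + 12*w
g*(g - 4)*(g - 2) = g^3 - 6*g^2 + 8*g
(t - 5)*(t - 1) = t^2 - 6*t + 5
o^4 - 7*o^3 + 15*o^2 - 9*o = o*(o - 3)^2*(o - 1)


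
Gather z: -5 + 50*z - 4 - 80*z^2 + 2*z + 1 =-80*z^2 + 52*z - 8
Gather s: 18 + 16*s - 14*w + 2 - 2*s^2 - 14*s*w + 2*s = -2*s^2 + s*(18 - 14*w) - 14*w + 20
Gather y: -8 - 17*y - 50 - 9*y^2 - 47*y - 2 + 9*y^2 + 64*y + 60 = 0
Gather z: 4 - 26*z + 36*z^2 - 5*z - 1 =36*z^2 - 31*z + 3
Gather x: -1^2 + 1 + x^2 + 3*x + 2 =x^2 + 3*x + 2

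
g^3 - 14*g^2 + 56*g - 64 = (g - 8)*(g - 4)*(g - 2)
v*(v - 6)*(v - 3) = v^3 - 9*v^2 + 18*v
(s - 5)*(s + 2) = s^2 - 3*s - 10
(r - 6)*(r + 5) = r^2 - r - 30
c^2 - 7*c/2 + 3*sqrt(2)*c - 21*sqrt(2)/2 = (c - 7/2)*(c + 3*sqrt(2))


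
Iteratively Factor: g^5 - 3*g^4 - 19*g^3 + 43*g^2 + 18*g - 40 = (g + 1)*(g^4 - 4*g^3 - 15*g^2 + 58*g - 40) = (g + 1)*(g + 4)*(g^3 - 8*g^2 + 17*g - 10) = (g - 1)*(g + 1)*(g + 4)*(g^2 - 7*g + 10) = (g - 2)*(g - 1)*(g + 1)*(g + 4)*(g - 5)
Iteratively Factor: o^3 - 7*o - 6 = (o - 3)*(o^2 + 3*o + 2) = (o - 3)*(o + 1)*(o + 2)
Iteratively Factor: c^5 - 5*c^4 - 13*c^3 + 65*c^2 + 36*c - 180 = (c - 2)*(c^4 - 3*c^3 - 19*c^2 + 27*c + 90) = (c - 2)*(c + 2)*(c^3 - 5*c^2 - 9*c + 45) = (c - 2)*(c + 2)*(c + 3)*(c^2 - 8*c + 15) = (c - 5)*(c - 2)*(c + 2)*(c + 3)*(c - 3)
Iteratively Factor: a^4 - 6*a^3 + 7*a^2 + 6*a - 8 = (a - 4)*(a^3 - 2*a^2 - a + 2) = (a - 4)*(a + 1)*(a^2 - 3*a + 2) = (a - 4)*(a - 2)*(a + 1)*(a - 1)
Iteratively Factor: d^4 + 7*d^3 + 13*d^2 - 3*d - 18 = (d + 2)*(d^3 + 5*d^2 + 3*d - 9) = (d + 2)*(d + 3)*(d^2 + 2*d - 3) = (d - 1)*(d + 2)*(d + 3)*(d + 3)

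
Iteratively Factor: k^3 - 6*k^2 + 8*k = (k)*(k^2 - 6*k + 8) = k*(k - 4)*(k - 2)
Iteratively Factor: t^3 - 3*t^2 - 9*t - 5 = (t + 1)*(t^2 - 4*t - 5) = (t + 1)^2*(t - 5)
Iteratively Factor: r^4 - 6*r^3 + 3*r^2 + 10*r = (r + 1)*(r^3 - 7*r^2 + 10*r) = (r - 5)*(r + 1)*(r^2 - 2*r) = r*(r - 5)*(r + 1)*(r - 2)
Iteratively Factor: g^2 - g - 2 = (g + 1)*(g - 2)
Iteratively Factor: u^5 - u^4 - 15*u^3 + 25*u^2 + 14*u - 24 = (u - 2)*(u^4 + u^3 - 13*u^2 - u + 12) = (u - 2)*(u + 4)*(u^3 - 3*u^2 - u + 3) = (u - 3)*(u - 2)*(u + 4)*(u^2 - 1) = (u - 3)*(u - 2)*(u - 1)*(u + 4)*(u + 1)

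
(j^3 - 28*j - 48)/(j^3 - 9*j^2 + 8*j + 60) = (j + 4)/(j - 5)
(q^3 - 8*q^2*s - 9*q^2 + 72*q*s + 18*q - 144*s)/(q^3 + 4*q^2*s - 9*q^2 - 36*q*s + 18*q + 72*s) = (q - 8*s)/(q + 4*s)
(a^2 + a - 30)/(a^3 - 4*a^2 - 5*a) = (a + 6)/(a*(a + 1))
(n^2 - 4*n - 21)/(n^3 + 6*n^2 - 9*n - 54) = (n - 7)/(n^2 + 3*n - 18)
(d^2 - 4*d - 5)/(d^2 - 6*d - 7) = (d - 5)/(d - 7)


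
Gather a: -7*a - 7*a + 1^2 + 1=2 - 14*a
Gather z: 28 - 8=20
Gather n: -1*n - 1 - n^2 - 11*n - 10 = -n^2 - 12*n - 11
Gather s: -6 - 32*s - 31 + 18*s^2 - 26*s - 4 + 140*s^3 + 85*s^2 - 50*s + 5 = 140*s^3 + 103*s^2 - 108*s - 36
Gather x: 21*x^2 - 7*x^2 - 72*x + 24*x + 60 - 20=14*x^2 - 48*x + 40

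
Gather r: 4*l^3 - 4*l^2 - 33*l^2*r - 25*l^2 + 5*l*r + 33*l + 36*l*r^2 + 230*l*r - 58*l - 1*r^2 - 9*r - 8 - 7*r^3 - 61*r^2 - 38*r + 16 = 4*l^3 - 29*l^2 - 25*l - 7*r^3 + r^2*(36*l - 62) + r*(-33*l^2 + 235*l - 47) + 8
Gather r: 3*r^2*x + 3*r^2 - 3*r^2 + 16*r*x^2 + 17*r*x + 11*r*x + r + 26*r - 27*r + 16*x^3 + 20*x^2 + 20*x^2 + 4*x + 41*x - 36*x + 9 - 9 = 3*r^2*x + r*(16*x^2 + 28*x) + 16*x^3 + 40*x^2 + 9*x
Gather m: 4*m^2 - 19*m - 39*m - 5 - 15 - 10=4*m^2 - 58*m - 30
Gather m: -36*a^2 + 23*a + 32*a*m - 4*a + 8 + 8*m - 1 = -36*a^2 + 19*a + m*(32*a + 8) + 7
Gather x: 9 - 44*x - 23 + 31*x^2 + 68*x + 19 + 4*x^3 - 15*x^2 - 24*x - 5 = 4*x^3 + 16*x^2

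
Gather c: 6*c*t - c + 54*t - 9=c*(6*t - 1) + 54*t - 9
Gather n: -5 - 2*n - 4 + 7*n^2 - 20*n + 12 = 7*n^2 - 22*n + 3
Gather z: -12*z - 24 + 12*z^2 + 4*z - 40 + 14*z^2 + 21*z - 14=26*z^2 + 13*z - 78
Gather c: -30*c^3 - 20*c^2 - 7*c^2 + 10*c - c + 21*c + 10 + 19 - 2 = -30*c^3 - 27*c^2 + 30*c + 27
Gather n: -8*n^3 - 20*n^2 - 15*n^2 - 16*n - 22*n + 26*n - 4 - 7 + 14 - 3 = -8*n^3 - 35*n^2 - 12*n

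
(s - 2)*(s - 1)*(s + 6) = s^3 + 3*s^2 - 16*s + 12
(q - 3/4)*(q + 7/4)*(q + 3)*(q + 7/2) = q^4 + 15*q^3/2 + 251*q^2/16 + 63*q/32 - 441/32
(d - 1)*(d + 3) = d^2 + 2*d - 3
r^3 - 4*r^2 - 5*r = r*(r - 5)*(r + 1)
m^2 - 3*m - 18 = (m - 6)*(m + 3)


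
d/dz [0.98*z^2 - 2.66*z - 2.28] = 1.96*z - 2.66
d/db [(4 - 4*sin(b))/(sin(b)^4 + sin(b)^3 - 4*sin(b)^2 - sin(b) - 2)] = 4*(3*sin(b)^4 - 2*sin(b)^3 - 7*sin(b)^2 + 8*sin(b) + 3)*cos(b)/(sin(b)^4 + sin(b)^3 - 4*sin(b)^2 - sin(b) - 2)^2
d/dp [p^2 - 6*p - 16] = 2*p - 6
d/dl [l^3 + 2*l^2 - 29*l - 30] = 3*l^2 + 4*l - 29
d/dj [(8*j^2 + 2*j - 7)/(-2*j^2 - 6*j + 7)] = 4*(-11*j^2 + 21*j - 7)/(4*j^4 + 24*j^3 + 8*j^2 - 84*j + 49)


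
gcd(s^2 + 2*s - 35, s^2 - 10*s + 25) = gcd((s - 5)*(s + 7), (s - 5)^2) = s - 5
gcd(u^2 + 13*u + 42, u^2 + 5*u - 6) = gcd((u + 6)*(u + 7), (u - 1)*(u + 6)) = u + 6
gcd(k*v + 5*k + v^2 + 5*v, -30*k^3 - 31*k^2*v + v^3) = k + v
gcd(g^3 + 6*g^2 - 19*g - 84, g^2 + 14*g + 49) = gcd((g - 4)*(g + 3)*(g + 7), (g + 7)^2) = g + 7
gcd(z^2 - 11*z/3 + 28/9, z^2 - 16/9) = z - 4/3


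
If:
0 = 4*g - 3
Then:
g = 3/4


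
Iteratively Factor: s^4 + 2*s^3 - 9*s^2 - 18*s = (s + 3)*(s^3 - s^2 - 6*s) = (s - 3)*(s + 3)*(s^2 + 2*s) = s*(s - 3)*(s + 3)*(s + 2)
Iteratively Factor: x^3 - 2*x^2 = (x)*(x^2 - 2*x) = x*(x - 2)*(x)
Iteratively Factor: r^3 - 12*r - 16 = (r - 4)*(r^2 + 4*r + 4) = (r - 4)*(r + 2)*(r + 2)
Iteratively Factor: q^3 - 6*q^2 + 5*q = (q - 1)*(q^2 - 5*q) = q*(q - 1)*(q - 5)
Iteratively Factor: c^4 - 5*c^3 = (c - 5)*(c^3) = c*(c - 5)*(c^2) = c^2*(c - 5)*(c)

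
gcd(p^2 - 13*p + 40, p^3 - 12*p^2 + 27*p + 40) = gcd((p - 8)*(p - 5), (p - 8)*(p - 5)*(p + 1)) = p^2 - 13*p + 40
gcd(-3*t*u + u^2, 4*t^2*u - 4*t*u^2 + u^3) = u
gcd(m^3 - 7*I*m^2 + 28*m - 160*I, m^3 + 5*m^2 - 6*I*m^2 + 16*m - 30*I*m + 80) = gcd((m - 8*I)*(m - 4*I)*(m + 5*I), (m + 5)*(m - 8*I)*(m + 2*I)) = m - 8*I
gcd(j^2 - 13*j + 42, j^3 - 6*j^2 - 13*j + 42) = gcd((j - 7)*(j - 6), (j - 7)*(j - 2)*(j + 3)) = j - 7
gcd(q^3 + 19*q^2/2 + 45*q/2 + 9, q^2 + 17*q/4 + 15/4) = q + 3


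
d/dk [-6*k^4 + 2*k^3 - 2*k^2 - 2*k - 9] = -24*k^3 + 6*k^2 - 4*k - 2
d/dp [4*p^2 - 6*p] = 8*p - 6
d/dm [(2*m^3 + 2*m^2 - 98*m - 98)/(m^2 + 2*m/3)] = 6*(3*m^4 + 4*m^3 + 149*m^2 + 294*m + 98)/(m^2*(9*m^2 + 12*m + 4))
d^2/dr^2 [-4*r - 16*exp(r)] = -16*exp(r)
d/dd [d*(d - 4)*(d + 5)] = 3*d^2 + 2*d - 20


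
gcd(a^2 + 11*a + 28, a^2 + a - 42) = a + 7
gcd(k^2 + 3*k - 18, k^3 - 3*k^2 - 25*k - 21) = 1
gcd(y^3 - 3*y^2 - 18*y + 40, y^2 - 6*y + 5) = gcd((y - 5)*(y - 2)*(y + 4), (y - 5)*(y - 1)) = y - 5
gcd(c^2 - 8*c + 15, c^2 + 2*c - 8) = 1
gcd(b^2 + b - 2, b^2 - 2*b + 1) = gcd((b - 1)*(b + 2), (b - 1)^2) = b - 1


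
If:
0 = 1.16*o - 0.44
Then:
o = 0.38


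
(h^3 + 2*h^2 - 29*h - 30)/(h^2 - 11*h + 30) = (h^2 + 7*h + 6)/(h - 6)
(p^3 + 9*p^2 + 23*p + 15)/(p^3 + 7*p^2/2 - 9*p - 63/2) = 2*(p^2 + 6*p + 5)/(2*p^2 + p - 21)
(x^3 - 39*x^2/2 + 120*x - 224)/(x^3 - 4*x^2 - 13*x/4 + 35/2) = 2*(x^2 - 16*x + 64)/(2*x^2 - x - 10)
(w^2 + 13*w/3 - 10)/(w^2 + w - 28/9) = 3*(3*w^2 + 13*w - 30)/(9*w^2 + 9*w - 28)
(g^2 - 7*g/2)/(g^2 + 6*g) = (g - 7/2)/(g + 6)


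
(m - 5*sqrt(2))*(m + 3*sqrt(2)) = m^2 - 2*sqrt(2)*m - 30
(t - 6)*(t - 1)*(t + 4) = t^3 - 3*t^2 - 22*t + 24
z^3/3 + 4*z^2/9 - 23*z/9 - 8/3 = (z/3 + 1)*(z - 8/3)*(z + 1)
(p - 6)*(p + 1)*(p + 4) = p^3 - p^2 - 26*p - 24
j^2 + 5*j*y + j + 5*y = (j + 1)*(j + 5*y)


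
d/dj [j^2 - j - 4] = 2*j - 1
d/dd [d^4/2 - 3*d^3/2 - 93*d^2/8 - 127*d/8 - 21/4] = 2*d^3 - 9*d^2/2 - 93*d/4 - 127/8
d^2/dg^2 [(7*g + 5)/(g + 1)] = -4/(g + 1)^3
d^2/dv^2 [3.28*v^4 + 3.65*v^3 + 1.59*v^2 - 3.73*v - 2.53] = 39.36*v^2 + 21.9*v + 3.18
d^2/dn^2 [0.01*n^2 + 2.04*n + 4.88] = 0.0200000000000000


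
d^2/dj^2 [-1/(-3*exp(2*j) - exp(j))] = (-(3*exp(j) + 1)*(12*exp(j) + 1) + 2*(6*exp(j) + 1)^2)*exp(-j)/(3*exp(j) + 1)^3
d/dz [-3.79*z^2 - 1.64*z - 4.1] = -7.58*z - 1.64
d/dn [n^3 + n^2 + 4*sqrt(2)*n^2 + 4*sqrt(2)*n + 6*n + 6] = 3*n^2 + 2*n + 8*sqrt(2)*n + 4*sqrt(2) + 6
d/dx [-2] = 0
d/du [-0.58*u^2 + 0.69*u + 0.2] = 0.69 - 1.16*u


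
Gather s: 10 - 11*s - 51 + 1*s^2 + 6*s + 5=s^2 - 5*s - 36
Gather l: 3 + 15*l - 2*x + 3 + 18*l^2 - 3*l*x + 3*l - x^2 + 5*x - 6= 18*l^2 + l*(18 - 3*x) - x^2 + 3*x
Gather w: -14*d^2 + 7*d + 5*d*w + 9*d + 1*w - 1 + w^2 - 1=-14*d^2 + 16*d + w^2 + w*(5*d + 1) - 2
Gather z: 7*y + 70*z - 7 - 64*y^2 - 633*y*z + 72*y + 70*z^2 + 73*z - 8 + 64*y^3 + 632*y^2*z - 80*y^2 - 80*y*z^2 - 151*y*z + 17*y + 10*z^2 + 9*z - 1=64*y^3 - 144*y^2 + 96*y + z^2*(80 - 80*y) + z*(632*y^2 - 784*y + 152) - 16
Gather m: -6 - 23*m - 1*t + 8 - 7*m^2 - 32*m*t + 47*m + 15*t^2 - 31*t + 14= -7*m^2 + m*(24 - 32*t) + 15*t^2 - 32*t + 16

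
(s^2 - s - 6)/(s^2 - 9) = (s + 2)/(s + 3)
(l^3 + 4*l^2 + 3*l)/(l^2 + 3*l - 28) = l*(l^2 + 4*l + 3)/(l^2 + 3*l - 28)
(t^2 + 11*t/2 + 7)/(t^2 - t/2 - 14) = (t + 2)/(t - 4)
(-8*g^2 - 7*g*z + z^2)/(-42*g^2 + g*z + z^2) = (-8*g^2 - 7*g*z + z^2)/(-42*g^2 + g*z + z^2)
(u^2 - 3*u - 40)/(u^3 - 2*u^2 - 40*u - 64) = (u + 5)/(u^2 + 6*u + 8)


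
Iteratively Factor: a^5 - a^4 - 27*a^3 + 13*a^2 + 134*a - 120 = (a + 3)*(a^4 - 4*a^3 - 15*a^2 + 58*a - 40) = (a + 3)*(a + 4)*(a^3 - 8*a^2 + 17*a - 10) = (a - 2)*(a + 3)*(a + 4)*(a^2 - 6*a + 5) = (a - 2)*(a - 1)*(a + 3)*(a + 4)*(a - 5)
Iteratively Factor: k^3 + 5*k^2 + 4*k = (k + 4)*(k^2 + k) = (k + 1)*(k + 4)*(k)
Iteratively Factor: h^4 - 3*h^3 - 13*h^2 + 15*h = (h + 3)*(h^3 - 6*h^2 + 5*h) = (h - 1)*(h + 3)*(h^2 - 5*h) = (h - 5)*(h - 1)*(h + 3)*(h)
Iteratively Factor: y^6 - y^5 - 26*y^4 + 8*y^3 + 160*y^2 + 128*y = (y - 4)*(y^5 + 3*y^4 - 14*y^3 - 48*y^2 - 32*y) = (y - 4)*(y + 1)*(y^4 + 2*y^3 - 16*y^2 - 32*y) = (y - 4)^2*(y + 1)*(y^3 + 6*y^2 + 8*y) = (y - 4)^2*(y + 1)*(y + 4)*(y^2 + 2*y) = (y - 4)^2*(y + 1)*(y + 2)*(y + 4)*(y)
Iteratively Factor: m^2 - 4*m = (m - 4)*(m)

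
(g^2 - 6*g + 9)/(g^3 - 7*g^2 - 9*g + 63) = (g - 3)/(g^2 - 4*g - 21)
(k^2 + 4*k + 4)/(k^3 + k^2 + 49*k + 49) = (k^2 + 4*k + 4)/(k^3 + k^2 + 49*k + 49)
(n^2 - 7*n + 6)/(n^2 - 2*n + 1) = (n - 6)/(n - 1)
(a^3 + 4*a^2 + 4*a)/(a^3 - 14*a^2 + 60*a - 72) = a*(a^2 + 4*a + 4)/(a^3 - 14*a^2 + 60*a - 72)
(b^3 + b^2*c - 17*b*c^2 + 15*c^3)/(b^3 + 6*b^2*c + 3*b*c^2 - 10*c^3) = (b - 3*c)/(b + 2*c)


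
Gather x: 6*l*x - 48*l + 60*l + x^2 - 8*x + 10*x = 12*l + x^2 + x*(6*l + 2)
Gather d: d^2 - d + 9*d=d^2 + 8*d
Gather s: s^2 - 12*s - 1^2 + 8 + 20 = s^2 - 12*s + 27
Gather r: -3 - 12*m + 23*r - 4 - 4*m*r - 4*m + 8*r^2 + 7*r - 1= -16*m + 8*r^2 + r*(30 - 4*m) - 8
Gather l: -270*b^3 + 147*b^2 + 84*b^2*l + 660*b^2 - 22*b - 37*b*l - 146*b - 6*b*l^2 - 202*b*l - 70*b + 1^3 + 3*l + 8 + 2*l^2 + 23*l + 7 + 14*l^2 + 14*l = -270*b^3 + 807*b^2 - 238*b + l^2*(16 - 6*b) + l*(84*b^2 - 239*b + 40) + 16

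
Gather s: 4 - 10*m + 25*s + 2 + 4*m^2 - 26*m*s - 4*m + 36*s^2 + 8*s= 4*m^2 - 14*m + 36*s^2 + s*(33 - 26*m) + 6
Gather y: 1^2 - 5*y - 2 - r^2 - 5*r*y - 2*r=-r^2 - 2*r + y*(-5*r - 5) - 1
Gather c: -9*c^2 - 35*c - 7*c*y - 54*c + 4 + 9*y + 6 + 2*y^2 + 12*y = -9*c^2 + c*(-7*y - 89) + 2*y^2 + 21*y + 10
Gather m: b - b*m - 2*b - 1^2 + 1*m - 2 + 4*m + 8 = -b + m*(5 - b) + 5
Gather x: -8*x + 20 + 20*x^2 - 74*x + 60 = 20*x^2 - 82*x + 80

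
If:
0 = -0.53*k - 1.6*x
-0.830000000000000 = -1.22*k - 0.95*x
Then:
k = 0.92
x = -0.30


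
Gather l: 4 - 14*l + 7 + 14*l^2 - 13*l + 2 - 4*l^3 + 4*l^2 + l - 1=-4*l^3 + 18*l^2 - 26*l + 12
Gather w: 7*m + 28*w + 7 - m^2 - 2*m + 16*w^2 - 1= -m^2 + 5*m + 16*w^2 + 28*w + 6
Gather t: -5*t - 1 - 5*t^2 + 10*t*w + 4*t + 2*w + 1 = -5*t^2 + t*(10*w - 1) + 2*w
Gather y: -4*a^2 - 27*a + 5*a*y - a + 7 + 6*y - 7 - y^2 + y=-4*a^2 - 28*a - y^2 + y*(5*a + 7)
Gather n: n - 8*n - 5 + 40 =35 - 7*n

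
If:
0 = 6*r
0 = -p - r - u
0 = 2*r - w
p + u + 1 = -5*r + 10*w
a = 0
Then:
No Solution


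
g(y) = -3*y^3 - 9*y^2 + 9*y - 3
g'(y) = -9*y^2 - 18*y + 9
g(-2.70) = -33.86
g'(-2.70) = -8.01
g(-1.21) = -21.75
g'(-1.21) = 17.60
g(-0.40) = -7.85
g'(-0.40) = 14.76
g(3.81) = -265.27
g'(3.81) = -190.22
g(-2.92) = -31.33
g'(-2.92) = -15.18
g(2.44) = -78.20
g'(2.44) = -88.50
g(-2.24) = -34.60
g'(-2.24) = 4.16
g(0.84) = -3.57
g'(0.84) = -12.47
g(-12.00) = 3777.00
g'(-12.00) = -1071.00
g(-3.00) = -30.00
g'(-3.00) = -18.00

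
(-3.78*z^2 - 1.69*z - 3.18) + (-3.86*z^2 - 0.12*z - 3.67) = -7.64*z^2 - 1.81*z - 6.85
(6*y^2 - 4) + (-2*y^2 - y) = 4*y^2 - y - 4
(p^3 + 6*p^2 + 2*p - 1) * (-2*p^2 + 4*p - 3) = -2*p^5 - 8*p^4 + 17*p^3 - 8*p^2 - 10*p + 3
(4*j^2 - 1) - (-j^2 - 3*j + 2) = 5*j^2 + 3*j - 3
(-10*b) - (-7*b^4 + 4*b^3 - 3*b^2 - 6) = 7*b^4 - 4*b^3 + 3*b^2 - 10*b + 6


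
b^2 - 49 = (b - 7)*(b + 7)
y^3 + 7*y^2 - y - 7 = (y - 1)*(y + 1)*(y + 7)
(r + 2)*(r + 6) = r^2 + 8*r + 12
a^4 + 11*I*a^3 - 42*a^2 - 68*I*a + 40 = (a + 2*I)^3*(a + 5*I)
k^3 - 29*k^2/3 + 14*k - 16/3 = (k - 8)*(k - 1)*(k - 2/3)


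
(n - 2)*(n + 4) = n^2 + 2*n - 8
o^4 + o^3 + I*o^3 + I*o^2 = o^2*(o + 1)*(o + I)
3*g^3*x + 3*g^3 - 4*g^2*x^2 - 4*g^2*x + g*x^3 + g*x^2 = (-3*g + x)*(-g + x)*(g*x + g)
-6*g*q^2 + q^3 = q^2*(-6*g + q)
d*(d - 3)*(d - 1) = d^3 - 4*d^2 + 3*d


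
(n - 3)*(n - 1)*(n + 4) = n^3 - 13*n + 12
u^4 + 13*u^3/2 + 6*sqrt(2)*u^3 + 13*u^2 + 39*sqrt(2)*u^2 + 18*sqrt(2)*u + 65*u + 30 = (u + 1/2)*(u + 6)*(u + sqrt(2))*(u + 5*sqrt(2))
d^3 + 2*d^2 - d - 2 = (d - 1)*(d + 1)*(d + 2)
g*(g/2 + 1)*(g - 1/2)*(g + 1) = g^4/2 + 5*g^3/4 + g^2/4 - g/2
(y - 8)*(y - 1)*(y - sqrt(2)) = y^3 - 9*y^2 - sqrt(2)*y^2 + 8*y + 9*sqrt(2)*y - 8*sqrt(2)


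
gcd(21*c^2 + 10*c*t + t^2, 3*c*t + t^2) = 3*c + t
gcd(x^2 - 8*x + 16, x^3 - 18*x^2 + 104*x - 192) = x - 4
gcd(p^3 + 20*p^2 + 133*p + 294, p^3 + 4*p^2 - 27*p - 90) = p + 6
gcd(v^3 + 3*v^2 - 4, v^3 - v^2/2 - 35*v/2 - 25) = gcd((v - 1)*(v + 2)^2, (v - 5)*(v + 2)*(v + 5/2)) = v + 2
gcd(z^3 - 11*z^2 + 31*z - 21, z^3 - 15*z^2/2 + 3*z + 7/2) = z^2 - 8*z + 7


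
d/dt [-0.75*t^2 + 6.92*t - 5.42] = 6.92 - 1.5*t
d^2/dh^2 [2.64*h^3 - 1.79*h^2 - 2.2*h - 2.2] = 15.84*h - 3.58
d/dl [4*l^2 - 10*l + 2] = 8*l - 10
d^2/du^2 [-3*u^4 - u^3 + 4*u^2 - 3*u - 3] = -36*u^2 - 6*u + 8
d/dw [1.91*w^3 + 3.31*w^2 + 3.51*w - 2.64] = 5.73*w^2 + 6.62*w + 3.51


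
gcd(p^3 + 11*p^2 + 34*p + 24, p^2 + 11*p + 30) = p + 6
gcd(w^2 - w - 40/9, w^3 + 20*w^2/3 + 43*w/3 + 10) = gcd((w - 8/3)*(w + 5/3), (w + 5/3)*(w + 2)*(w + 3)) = w + 5/3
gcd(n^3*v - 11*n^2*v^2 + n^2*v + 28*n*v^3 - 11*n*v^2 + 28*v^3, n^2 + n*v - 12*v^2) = 1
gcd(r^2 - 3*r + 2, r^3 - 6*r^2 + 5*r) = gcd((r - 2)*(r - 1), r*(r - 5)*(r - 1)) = r - 1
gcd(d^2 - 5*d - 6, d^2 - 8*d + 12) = d - 6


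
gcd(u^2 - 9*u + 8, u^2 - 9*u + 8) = u^2 - 9*u + 8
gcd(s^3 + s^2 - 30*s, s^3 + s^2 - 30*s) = s^3 + s^2 - 30*s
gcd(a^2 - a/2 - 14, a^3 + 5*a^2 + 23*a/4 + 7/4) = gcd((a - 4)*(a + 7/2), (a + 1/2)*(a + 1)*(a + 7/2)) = a + 7/2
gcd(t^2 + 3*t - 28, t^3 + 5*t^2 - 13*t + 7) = t + 7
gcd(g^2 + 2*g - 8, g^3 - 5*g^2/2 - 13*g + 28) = g - 2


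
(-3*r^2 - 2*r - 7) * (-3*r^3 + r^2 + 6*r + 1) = 9*r^5 + 3*r^4 + r^3 - 22*r^2 - 44*r - 7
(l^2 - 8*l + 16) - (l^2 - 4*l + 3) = 13 - 4*l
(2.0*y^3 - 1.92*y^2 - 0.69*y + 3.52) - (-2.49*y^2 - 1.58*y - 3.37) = 2.0*y^3 + 0.57*y^2 + 0.89*y + 6.89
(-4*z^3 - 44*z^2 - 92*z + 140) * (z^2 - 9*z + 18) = -4*z^5 - 8*z^4 + 232*z^3 + 176*z^2 - 2916*z + 2520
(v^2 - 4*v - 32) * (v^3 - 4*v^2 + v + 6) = v^5 - 8*v^4 - 15*v^3 + 130*v^2 - 56*v - 192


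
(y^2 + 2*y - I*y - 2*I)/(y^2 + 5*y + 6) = (y - I)/(y + 3)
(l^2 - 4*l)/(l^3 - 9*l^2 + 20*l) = 1/(l - 5)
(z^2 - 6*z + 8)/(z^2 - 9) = (z^2 - 6*z + 8)/(z^2 - 9)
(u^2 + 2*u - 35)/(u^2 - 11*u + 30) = (u + 7)/(u - 6)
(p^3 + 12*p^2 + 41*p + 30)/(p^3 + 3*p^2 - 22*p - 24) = (p + 5)/(p - 4)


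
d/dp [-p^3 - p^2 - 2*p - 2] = -3*p^2 - 2*p - 2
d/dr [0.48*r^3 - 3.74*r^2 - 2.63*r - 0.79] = 1.44*r^2 - 7.48*r - 2.63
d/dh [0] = 0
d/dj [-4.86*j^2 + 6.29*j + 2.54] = 6.29 - 9.72*j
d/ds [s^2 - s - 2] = 2*s - 1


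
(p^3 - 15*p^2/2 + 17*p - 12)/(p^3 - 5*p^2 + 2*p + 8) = (p - 3/2)/(p + 1)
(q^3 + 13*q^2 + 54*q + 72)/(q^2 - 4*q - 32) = (q^2 + 9*q + 18)/(q - 8)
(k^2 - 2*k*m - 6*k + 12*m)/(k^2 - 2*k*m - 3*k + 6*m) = (k - 6)/(k - 3)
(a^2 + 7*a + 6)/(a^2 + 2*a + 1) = (a + 6)/(a + 1)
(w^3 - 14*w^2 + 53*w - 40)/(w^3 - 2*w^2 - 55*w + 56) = (w - 5)/(w + 7)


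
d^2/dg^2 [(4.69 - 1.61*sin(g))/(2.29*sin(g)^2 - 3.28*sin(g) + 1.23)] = (8.443001*sin(g)^5 - 86.286284*sin(g)^4 + 61.58726*sin(g)^3 + 156.448754*sin(g)^2 - 200.641413*sin(g) + 61.502378)/(2.29*sin(g)^2 - 3.28*sin(g) + 1.23)^3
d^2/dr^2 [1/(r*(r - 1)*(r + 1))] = (12*r^4 - 6*r^2 + 2)/(r^9 - 3*r^7 + 3*r^5 - r^3)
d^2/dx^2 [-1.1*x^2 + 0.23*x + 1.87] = -2.20000000000000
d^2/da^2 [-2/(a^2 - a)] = 4*(a*(a - 1) - (2*a - 1)^2)/(a^3*(a - 1)^3)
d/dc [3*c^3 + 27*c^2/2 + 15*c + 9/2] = 9*c^2 + 27*c + 15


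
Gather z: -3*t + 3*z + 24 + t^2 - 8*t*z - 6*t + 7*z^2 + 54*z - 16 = t^2 - 9*t + 7*z^2 + z*(57 - 8*t) + 8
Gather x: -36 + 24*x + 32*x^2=32*x^2 + 24*x - 36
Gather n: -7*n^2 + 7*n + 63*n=-7*n^2 + 70*n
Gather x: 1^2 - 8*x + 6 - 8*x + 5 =12 - 16*x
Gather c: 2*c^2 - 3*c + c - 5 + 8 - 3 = 2*c^2 - 2*c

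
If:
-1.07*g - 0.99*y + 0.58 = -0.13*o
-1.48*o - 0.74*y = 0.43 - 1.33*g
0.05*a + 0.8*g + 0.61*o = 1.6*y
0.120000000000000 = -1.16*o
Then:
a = 2.94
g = 0.33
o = -0.10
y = 0.22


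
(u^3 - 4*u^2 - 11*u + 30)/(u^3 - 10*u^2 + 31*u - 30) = (u + 3)/(u - 3)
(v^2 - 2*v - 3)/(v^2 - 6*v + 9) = (v + 1)/(v - 3)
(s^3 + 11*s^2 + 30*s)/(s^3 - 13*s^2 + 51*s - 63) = s*(s^2 + 11*s + 30)/(s^3 - 13*s^2 + 51*s - 63)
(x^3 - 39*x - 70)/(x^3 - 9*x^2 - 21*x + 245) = (x + 2)/(x - 7)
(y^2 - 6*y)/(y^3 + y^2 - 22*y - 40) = y*(y - 6)/(y^3 + y^2 - 22*y - 40)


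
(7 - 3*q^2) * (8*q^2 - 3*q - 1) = -24*q^4 + 9*q^3 + 59*q^2 - 21*q - 7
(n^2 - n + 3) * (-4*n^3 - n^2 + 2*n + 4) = -4*n^5 + 3*n^4 - 9*n^3 - n^2 + 2*n + 12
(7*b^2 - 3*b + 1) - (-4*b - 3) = 7*b^2 + b + 4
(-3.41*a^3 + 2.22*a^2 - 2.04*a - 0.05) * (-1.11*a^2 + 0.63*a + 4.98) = 3.7851*a^5 - 4.6125*a^4 - 13.3188*a^3 + 9.8259*a^2 - 10.1907*a - 0.249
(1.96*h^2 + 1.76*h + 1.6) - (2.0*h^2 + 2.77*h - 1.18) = -0.04*h^2 - 1.01*h + 2.78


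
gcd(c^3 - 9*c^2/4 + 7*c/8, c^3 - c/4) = c^2 - c/2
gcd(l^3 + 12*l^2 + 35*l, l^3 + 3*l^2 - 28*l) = l^2 + 7*l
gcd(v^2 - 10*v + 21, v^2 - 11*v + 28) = v - 7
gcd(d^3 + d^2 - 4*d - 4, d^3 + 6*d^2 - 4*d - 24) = d^2 - 4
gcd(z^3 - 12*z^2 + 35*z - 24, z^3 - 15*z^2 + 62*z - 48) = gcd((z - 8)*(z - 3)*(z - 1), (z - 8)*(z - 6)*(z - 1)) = z^2 - 9*z + 8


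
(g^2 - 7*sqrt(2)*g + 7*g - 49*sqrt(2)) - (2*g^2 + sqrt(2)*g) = -g^2 - 8*sqrt(2)*g + 7*g - 49*sqrt(2)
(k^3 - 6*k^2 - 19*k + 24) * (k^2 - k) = k^5 - 7*k^4 - 13*k^3 + 43*k^2 - 24*k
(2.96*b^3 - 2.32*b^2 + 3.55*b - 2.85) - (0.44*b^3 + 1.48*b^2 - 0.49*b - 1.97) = 2.52*b^3 - 3.8*b^2 + 4.04*b - 0.88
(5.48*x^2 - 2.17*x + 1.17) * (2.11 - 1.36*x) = -7.4528*x^3 + 14.514*x^2 - 6.1699*x + 2.4687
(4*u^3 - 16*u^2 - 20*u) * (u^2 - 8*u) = 4*u^5 - 48*u^4 + 108*u^3 + 160*u^2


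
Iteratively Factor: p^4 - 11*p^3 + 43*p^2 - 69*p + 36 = (p - 4)*(p^3 - 7*p^2 + 15*p - 9) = (p - 4)*(p - 3)*(p^2 - 4*p + 3) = (p - 4)*(p - 3)*(p - 1)*(p - 3)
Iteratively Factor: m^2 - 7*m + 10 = (m - 5)*(m - 2)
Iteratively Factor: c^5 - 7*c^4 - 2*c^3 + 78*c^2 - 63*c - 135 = (c + 1)*(c^4 - 8*c^3 + 6*c^2 + 72*c - 135) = (c + 1)*(c + 3)*(c^3 - 11*c^2 + 39*c - 45) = (c - 5)*(c + 1)*(c + 3)*(c^2 - 6*c + 9) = (c - 5)*(c - 3)*(c + 1)*(c + 3)*(c - 3)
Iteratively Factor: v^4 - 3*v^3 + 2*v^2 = (v)*(v^3 - 3*v^2 + 2*v) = v^2*(v^2 - 3*v + 2) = v^2*(v - 2)*(v - 1)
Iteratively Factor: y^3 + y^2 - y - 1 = (y + 1)*(y^2 - 1) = (y - 1)*(y + 1)*(y + 1)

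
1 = 1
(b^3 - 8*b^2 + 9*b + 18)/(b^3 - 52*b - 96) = (-b^3 + 8*b^2 - 9*b - 18)/(-b^3 + 52*b + 96)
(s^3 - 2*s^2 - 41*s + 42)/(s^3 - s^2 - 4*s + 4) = (s^2 - s - 42)/(s^2 - 4)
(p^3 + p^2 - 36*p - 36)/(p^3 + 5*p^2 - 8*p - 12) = (p - 6)/(p - 2)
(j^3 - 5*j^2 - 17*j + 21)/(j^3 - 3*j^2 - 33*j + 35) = (j + 3)/(j + 5)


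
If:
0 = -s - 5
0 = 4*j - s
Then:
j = -5/4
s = -5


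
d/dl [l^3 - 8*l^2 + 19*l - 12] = 3*l^2 - 16*l + 19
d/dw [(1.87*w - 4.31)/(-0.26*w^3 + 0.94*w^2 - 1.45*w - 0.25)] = (0.9724*w^3 - 5.1196*w^2 + 8.1028*w - 6.717)/(0.0676*w^6 - 0.4888*w^5 + 1.6376*w^4 - 2.596*w^3 + 1.6325*w^2 + 0.725*w + 0.0625)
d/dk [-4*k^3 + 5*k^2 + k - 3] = -12*k^2 + 10*k + 1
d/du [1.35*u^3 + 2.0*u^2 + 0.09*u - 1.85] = 4.05*u^2 + 4.0*u + 0.09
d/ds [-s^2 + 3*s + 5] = 3 - 2*s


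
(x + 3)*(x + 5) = x^2 + 8*x + 15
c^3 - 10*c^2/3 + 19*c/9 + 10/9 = (c - 2)*(c - 5/3)*(c + 1/3)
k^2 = k^2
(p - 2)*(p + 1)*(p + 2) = p^3 + p^2 - 4*p - 4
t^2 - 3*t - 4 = (t - 4)*(t + 1)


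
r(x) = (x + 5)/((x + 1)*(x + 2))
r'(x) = 1/((x + 1)*(x + 2)) - (x + 5)/((x + 1)*(x + 2)^2) - (x + 5)/((x + 1)^2*(x + 2)) = (-x^2 - 10*x - 13)/(x^4 + 6*x^3 + 13*x^2 + 12*x + 4)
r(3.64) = 0.33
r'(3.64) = -0.09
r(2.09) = 0.56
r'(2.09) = -0.24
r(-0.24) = 3.56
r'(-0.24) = -5.96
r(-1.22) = -22.03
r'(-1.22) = -77.71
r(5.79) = 0.20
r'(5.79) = -0.04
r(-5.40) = -0.03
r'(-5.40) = 0.05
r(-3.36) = 0.51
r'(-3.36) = 0.90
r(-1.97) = -104.12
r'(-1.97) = 3329.08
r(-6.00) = -0.05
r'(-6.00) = 0.03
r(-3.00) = 1.00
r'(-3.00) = 2.00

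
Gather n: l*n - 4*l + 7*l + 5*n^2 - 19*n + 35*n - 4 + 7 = 3*l + 5*n^2 + n*(l + 16) + 3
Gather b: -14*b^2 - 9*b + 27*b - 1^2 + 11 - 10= -14*b^2 + 18*b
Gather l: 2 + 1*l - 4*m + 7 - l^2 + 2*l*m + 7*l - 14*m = -l^2 + l*(2*m + 8) - 18*m + 9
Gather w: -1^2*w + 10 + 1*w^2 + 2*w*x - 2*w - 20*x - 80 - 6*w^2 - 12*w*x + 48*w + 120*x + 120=-5*w^2 + w*(45 - 10*x) + 100*x + 50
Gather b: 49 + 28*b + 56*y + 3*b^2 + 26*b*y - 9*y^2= 3*b^2 + b*(26*y + 28) - 9*y^2 + 56*y + 49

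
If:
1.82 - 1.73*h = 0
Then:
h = 1.05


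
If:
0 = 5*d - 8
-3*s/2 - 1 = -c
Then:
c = 3*s/2 + 1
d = 8/5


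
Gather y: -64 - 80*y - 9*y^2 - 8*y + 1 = -9*y^2 - 88*y - 63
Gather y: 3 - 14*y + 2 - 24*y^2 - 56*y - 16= -24*y^2 - 70*y - 11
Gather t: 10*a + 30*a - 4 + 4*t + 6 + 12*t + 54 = 40*a + 16*t + 56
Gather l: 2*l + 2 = 2*l + 2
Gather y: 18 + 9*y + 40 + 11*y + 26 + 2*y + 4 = 22*y + 88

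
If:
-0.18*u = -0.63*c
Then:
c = 0.285714285714286*u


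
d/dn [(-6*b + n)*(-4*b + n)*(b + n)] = 14*b^2 - 18*b*n + 3*n^2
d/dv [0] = 0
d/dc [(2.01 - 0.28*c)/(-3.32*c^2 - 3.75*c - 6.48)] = (-0.9296*c^2 + 13.3464*c + 9.3519)/(11.0224*c^4 + 24.9*c^3 + 57.0897*c^2 + 48.6*c + 41.9904)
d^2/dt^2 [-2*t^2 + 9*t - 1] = -4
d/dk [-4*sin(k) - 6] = -4*cos(k)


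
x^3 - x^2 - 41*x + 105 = (x - 5)*(x - 3)*(x + 7)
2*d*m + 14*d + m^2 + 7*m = (2*d + m)*(m + 7)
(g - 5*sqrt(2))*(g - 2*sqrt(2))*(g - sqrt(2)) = g^3 - 8*sqrt(2)*g^2 + 34*g - 20*sqrt(2)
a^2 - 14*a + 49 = (a - 7)^2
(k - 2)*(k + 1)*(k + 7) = k^3 + 6*k^2 - 9*k - 14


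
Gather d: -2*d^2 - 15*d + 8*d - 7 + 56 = -2*d^2 - 7*d + 49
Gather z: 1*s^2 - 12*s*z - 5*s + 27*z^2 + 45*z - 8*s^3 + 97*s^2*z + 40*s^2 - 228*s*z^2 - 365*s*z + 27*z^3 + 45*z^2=-8*s^3 + 41*s^2 - 5*s + 27*z^3 + z^2*(72 - 228*s) + z*(97*s^2 - 377*s + 45)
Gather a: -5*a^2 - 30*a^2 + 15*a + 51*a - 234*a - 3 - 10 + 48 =-35*a^2 - 168*a + 35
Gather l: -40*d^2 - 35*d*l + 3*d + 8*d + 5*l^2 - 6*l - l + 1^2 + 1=-40*d^2 + 11*d + 5*l^2 + l*(-35*d - 7) + 2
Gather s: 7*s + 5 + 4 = 7*s + 9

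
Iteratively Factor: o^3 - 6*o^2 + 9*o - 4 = (o - 4)*(o^2 - 2*o + 1) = (o - 4)*(o - 1)*(o - 1)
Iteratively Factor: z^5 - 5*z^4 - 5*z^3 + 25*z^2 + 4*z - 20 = (z - 5)*(z^4 - 5*z^2 + 4) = (z - 5)*(z + 2)*(z^3 - 2*z^2 - z + 2) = (z - 5)*(z - 1)*(z + 2)*(z^2 - z - 2) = (z - 5)*(z - 1)*(z + 1)*(z + 2)*(z - 2)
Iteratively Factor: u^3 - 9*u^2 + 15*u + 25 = (u - 5)*(u^2 - 4*u - 5) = (u - 5)*(u + 1)*(u - 5)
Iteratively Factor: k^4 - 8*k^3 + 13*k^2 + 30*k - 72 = (k - 4)*(k^3 - 4*k^2 - 3*k + 18) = (k - 4)*(k - 3)*(k^2 - k - 6) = (k - 4)*(k - 3)^2*(k + 2)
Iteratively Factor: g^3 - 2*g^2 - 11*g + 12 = (g - 4)*(g^2 + 2*g - 3) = (g - 4)*(g + 3)*(g - 1)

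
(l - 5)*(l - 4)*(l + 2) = l^3 - 7*l^2 + 2*l + 40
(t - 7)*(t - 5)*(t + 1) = t^3 - 11*t^2 + 23*t + 35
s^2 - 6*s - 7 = (s - 7)*(s + 1)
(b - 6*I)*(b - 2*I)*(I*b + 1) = I*b^3 + 9*b^2 - 20*I*b - 12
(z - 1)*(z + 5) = z^2 + 4*z - 5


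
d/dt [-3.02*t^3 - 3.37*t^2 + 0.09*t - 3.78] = -9.06*t^2 - 6.74*t + 0.09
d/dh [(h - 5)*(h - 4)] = 2*h - 9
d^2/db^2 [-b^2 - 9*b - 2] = -2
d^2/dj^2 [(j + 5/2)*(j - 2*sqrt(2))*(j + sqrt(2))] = 6*j - 2*sqrt(2) + 5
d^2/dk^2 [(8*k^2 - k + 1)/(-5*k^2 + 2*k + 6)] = 2*(-55*k^3 - 795*k^2 + 120*k - 334)/(125*k^6 - 150*k^5 - 390*k^4 + 352*k^3 + 468*k^2 - 216*k - 216)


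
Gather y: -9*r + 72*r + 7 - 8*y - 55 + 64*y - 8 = 63*r + 56*y - 56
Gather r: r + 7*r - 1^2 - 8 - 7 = 8*r - 16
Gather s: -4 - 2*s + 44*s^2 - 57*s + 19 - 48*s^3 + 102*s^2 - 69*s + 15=-48*s^3 + 146*s^2 - 128*s + 30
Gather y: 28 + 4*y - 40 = 4*y - 12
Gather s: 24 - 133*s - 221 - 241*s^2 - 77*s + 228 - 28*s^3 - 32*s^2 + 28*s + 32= -28*s^3 - 273*s^2 - 182*s + 63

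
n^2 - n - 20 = (n - 5)*(n + 4)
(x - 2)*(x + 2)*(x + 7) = x^3 + 7*x^2 - 4*x - 28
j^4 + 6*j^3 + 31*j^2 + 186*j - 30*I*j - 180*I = (j + 6)*(j - 5*I)*(j - I)*(j + 6*I)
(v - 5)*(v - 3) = v^2 - 8*v + 15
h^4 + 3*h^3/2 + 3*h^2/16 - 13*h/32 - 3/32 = (h - 1/2)*(h + 1/4)*(h + 3/4)*(h + 1)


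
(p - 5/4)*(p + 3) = p^2 + 7*p/4 - 15/4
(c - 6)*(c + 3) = c^2 - 3*c - 18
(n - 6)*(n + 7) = n^2 + n - 42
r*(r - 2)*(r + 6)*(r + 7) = r^4 + 11*r^3 + 16*r^2 - 84*r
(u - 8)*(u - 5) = u^2 - 13*u + 40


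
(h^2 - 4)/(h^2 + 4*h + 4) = (h - 2)/(h + 2)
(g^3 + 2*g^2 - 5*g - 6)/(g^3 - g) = (g^2 + g - 6)/(g*(g - 1))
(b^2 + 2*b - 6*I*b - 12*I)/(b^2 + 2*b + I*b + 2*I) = (b - 6*I)/(b + I)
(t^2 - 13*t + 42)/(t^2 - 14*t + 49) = (t - 6)/(t - 7)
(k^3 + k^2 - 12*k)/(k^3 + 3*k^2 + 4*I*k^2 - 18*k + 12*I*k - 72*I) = k*(k + 4)/(k^2 + 2*k*(3 + 2*I) + 24*I)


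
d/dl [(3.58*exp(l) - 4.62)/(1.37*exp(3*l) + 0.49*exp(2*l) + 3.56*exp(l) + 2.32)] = (-9.8092*exp(3*l) + 17.234*exp(2*l) + 4.5276*exp(l) + 24.7528)*exp(l)/(1.8769*exp(6*l) + 1.3426*exp(5*l) + 9.9945*exp(4*l) + 9.8456*exp(3*l) + 14.9472*exp(2*l) + 16.5184*exp(l) + 5.3824)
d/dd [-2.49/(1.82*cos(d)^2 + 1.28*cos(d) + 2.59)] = -(9.0636*cos(d) + 3.1872)*sin(d)/(1.82*cos(d)^2 + 1.28*cos(d) + 2.59)^2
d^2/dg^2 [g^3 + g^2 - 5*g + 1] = 6*g + 2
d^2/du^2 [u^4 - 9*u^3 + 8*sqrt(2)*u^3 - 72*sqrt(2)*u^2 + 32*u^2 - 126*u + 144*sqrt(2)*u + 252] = 12*u^2 - 54*u + 48*sqrt(2)*u - 144*sqrt(2) + 64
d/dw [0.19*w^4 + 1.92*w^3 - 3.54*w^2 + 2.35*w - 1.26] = 0.76*w^3 + 5.76*w^2 - 7.08*w + 2.35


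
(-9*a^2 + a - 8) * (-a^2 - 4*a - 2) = 9*a^4 + 35*a^3 + 22*a^2 + 30*a + 16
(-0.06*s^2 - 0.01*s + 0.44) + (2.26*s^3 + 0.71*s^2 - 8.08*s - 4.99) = 2.26*s^3 + 0.65*s^2 - 8.09*s - 4.55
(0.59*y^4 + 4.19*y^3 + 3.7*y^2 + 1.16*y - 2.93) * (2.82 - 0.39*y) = -0.2301*y^5 + 0.0296999999999996*y^4 + 10.3728*y^3 + 9.9816*y^2 + 4.4139*y - 8.2626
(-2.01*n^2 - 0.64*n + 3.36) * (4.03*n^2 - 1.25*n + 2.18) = -8.1003*n^4 - 0.0667000000000004*n^3 + 9.959*n^2 - 5.5952*n + 7.3248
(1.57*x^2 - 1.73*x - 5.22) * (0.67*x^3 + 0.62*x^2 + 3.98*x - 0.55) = 1.0519*x^5 - 0.1857*x^4 + 1.6786*x^3 - 10.9853*x^2 - 19.8241*x + 2.871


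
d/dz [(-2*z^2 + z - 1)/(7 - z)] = 2*(z^2 - 14*z + 3)/(z^2 - 14*z + 49)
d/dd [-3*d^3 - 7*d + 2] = -9*d^2 - 7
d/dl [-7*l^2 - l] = -14*l - 1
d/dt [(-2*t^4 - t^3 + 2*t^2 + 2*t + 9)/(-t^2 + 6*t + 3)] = (4*t^5 - 35*t^4 - 36*t^3 + 5*t^2 + 30*t - 48)/(t^4 - 12*t^3 + 30*t^2 + 36*t + 9)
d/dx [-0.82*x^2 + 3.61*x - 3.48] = 3.61 - 1.64*x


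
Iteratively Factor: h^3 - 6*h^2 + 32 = (h - 4)*(h^2 - 2*h - 8) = (h - 4)^2*(h + 2)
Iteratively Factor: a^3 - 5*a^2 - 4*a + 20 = (a - 2)*(a^2 - 3*a - 10) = (a - 2)*(a + 2)*(a - 5)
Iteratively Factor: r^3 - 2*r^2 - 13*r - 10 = (r + 2)*(r^2 - 4*r - 5) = (r + 1)*(r + 2)*(r - 5)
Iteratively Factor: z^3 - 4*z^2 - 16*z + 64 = (z - 4)*(z^2 - 16) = (z - 4)*(z + 4)*(z - 4)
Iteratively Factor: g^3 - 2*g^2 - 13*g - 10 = (g - 5)*(g^2 + 3*g + 2) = (g - 5)*(g + 2)*(g + 1)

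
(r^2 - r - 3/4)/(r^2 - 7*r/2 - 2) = (r - 3/2)/(r - 4)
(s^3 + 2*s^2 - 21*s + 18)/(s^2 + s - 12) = (s^2 + 5*s - 6)/(s + 4)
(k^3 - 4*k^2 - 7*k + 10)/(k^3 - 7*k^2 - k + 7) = (k^2 - 3*k - 10)/(k^2 - 6*k - 7)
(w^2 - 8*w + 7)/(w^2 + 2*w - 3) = (w - 7)/(w + 3)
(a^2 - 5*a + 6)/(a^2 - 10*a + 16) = (a - 3)/(a - 8)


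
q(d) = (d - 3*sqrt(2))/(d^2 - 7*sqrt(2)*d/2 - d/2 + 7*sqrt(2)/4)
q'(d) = (d - 3*sqrt(2))*(-2*d + 1/2 + 7*sqrt(2)/2)/(d^2 - 7*sqrt(2)*d/2 - d/2 + 7*sqrt(2)/4)^2 + 1/(d^2 - 7*sqrt(2)*d/2 - d/2 + 7*sqrt(2)/4)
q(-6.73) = -0.13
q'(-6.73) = -0.02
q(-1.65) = -0.42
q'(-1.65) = -0.19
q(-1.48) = -0.45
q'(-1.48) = -0.22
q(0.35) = -5.64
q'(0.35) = -37.39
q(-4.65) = -0.18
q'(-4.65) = -0.03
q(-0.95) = -0.61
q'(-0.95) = -0.40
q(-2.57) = -0.30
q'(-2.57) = -0.09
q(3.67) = 0.14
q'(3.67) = -0.18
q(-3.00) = -0.26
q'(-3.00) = -0.07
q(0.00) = -1.71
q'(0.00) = -3.37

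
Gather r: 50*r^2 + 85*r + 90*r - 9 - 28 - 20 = 50*r^2 + 175*r - 57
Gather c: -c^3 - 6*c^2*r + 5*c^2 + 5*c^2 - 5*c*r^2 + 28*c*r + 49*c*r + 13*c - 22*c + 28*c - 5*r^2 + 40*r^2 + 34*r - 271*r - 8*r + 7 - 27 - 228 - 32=-c^3 + c^2*(10 - 6*r) + c*(-5*r^2 + 77*r + 19) + 35*r^2 - 245*r - 280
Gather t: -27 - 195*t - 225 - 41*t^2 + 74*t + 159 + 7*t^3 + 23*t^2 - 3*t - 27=7*t^3 - 18*t^2 - 124*t - 120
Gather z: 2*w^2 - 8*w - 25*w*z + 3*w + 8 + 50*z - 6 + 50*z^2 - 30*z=2*w^2 - 5*w + 50*z^2 + z*(20 - 25*w) + 2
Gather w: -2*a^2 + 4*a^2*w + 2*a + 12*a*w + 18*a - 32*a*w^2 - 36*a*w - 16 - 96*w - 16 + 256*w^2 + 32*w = -2*a^2 + 20*a + w^2*(256 - 32*a) + w*(4*a^2 - 24*a - 64) - 32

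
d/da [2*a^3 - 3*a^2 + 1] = 6*a*(a - 1)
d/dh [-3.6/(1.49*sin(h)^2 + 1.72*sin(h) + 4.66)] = (10.728*sin(h) + 6.192)*cos(h)/(1.49*sin(h)^2 + 1.72*sin(h) + 4.66)^2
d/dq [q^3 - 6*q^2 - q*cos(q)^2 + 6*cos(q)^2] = 3*q^2 + q*sin(2*q) - 12*q - 6*sin(2*q) - cos(q)^2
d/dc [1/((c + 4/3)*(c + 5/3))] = 81*(-2*c - 3)/(81*c^4 + 486*c^3 + 1089*c^2 + 1080*c + 400)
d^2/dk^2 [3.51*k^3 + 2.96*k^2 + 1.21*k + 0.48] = 21.06*k + 5.92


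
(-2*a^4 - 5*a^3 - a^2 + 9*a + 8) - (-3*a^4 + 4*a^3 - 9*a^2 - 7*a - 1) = a^4 - 9*a^3 + 8*a^2 + 16*a + 9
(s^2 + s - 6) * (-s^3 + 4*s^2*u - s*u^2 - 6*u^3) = -s^5 + 4*s^4*u - s^4 - s^3*u^2 + 4*s^3*u + 6*s^3 - 6*s^2*u^3 - s^2*u^2 - 24*s^2*u - 6*s*u^3 + 6*s*u^2 + 36*u^3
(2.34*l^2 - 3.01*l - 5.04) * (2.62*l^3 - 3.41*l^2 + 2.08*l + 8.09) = 6.1308*l^5 - 15.8656*l^4 + 1.9265*l^3 + 29.8562*l^2 - 34.8341*l - 40.7736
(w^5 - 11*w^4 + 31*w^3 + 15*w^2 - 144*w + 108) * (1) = w^5 - 11*w^4 + 31*w^3 + 15*w^2 - 144*w + 108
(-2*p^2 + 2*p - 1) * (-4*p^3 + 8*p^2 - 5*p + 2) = 8*p^5 - 24*p^4 + 30*p^3 - 22*p^2 + 9*p - 2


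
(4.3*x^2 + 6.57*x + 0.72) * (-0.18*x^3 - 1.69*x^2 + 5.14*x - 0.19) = -0.774*x^5 - 8.4496*x^4 + 10.8691*x^3 + 31.736*x^2 + 2.4525*x - 0.1368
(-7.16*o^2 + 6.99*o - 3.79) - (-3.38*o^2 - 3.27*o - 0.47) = -3.78*o^2 + 10.26*o - 3.32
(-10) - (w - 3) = -w - 7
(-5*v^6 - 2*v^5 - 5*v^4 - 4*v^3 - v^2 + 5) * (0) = 0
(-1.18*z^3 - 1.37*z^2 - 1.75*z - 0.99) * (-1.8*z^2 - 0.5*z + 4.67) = 2.124*z^5 + 3.056*z^4 - 1.6756*z^3 - 3.7409*z^2 - 7.6775*z - 4.6233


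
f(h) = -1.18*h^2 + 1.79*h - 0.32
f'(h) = 1.79 - 2.36*h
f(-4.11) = -27.61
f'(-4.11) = 11.49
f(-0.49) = -1.48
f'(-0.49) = 2.95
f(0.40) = 0.21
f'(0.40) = 0.85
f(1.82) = -0.97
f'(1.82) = -2.51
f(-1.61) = -6.26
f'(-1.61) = 5.59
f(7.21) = -48.76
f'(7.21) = -15.23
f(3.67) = -9.64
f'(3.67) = -6.87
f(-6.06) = -54.50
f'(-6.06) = 16.09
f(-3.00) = -16.31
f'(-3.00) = 8.87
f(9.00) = -79.79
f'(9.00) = -19.45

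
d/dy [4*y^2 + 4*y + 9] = 8*y + 4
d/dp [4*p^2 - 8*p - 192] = 8*p - 8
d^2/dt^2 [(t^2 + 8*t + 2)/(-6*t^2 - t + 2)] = 4*(-141*t^3 - 126*t^2 - 162*t - 23)/(216*t^6 + 108*t^5 - 198*t^4 - 71*t^3 + 66*t^2 + 12*t - 8)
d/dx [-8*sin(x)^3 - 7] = -24*sin(x)^2*cos(x)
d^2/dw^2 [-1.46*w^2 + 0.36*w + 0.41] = -2.92000000000000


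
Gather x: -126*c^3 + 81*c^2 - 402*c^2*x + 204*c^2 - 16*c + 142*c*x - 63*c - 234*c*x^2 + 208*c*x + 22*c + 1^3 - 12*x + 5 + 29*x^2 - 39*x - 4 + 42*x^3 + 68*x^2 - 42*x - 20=-126*c^3 + 285*c^2 - 57*c + 42*x^3 + x^2*(97 - 234*c) + x*(-402*c^2 + 350*c - 93) - 18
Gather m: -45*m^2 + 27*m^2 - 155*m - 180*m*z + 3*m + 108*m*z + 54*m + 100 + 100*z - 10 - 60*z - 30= -18*m^2 + m*(-72*z - 98) + 40*z + 60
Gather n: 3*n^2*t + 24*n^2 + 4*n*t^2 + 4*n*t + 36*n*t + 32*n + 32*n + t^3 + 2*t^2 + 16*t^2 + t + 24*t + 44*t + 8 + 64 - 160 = n^2*(3*t + 24) + n*(4*t^2 + 40*t + 64) + t^3 + 18*t^2 + 69*t - 88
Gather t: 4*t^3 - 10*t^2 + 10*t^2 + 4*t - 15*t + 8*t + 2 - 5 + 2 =4*t^3 - 3*t - 1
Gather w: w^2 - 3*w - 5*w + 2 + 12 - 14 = w^2 - 8*w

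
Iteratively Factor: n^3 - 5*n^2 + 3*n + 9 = (n - 3)*(n^2 - 2*n - 3) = (n - 3)^2*(n + 1)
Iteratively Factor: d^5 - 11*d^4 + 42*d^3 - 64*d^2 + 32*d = (d - 2)*(d^4 - 9*d^3 + 24*d^2 - 16*d) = (d - 2)*(d - 1)*(d^3 - 8*d^2 + 16*d) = (d - 4)*(d - 2)*(d - 1)*(d^2 - 4*d) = d*(d - 4)*(d - 2)*(d - 1)*(d - 4)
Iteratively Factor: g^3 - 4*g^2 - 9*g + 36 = (g - 4)*(g^2 - 9) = (g - 4)*(g - 3)*(g + 3)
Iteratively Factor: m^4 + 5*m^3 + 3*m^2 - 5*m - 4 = (m + 1)*(m^3 + 4*m^2 - m - 4) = (m - 1)*(m + 1)*(m^2 + 5*m + 4) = (m - 1)*(m + 1)*(m + 4)*(m + 1)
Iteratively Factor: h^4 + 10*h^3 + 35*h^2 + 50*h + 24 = (h + 4)*(h^3 + 6*h^2 + 11*h + 6) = (h + 1)*(h + 4)*(h^2 + 5*h + 6) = (h + 1)*(h + 2)*(h + 4)*(h + 3)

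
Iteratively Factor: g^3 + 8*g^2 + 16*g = (g + 4)*(g^2 + 4*g) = g*(g + 4)*(g + 4)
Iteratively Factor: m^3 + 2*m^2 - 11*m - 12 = (m + 1)*(m^2 + m - 12) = (m + 1)*(m + 4)*(m - 3)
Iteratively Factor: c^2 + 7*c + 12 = (c + 3)*(c + 4)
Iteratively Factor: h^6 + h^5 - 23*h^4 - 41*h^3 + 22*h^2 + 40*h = (h - 1)*(h^5 + 2*h^4 - 21*h^3 - 62*h^2 - 40*h) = (h - 1)*(h + 1)*(h^4 + h^3 - 22*h^2 - 40*h) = (h - 5)*(h - 1)*(h + 1)*(h^3 + 6*h^2 + 8*h) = h*(h - 5)*(h - 1)*(h + 1)*(h^2 + 6*h + 8) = h*(h - 5)*(h - 1)*(h + 1)*(h + 2)*(h + 4)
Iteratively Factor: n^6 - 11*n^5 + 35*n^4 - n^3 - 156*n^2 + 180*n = (n - 3)*(n^5 - 8*n^4 + 11*n^3 + 32*n^2 - 60*n) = (n - 3)^2*(n^4 - 5*n^3 - 4*n^2 + 20*n) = (n - 5)*(n - 3)^2*(n^3 - 4*n) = n*(n - 5)*(n - 3)^2*(n^2 - 4) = n*(n - 5)*(n - 3)^2*(n + 2)*(n - 2)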